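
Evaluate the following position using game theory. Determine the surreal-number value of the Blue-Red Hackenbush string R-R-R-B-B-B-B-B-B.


Edges (from ground): R-R-R-B-B-B-B-B-B
By Berlekamp's sign-expansion rule, a Blue-Red Hackenbush stalk has the value of the surreal number whose sign sequence is the edge sequence with B -> + and R -> -.
Sign sequence: ---++++++
Trace the sign expansion in the surreal number tree, starting from 0:
Edge 1: R (sign -) -> bounds (-inf, 0), value = -1
Edge 2: R (sign -) -> bounds (-inf, -1), value = -2
Edge 3: R (sign -) -> bounds (-inf, -2), value = -3
Edge 4: B (sign +) -> bounds (-3, -2), value = -5/2
Edge 5: B (sign +) -> bounds (-5/2, -2), value = -9/4
Edge 6: B (sign +) -> bounds (-9/4, -2), value = -17/8
Edge 7: B (sign +) -> bounds (-17/8, -2), value = -33/16
Edge 8: B (sign +) -> bounds (-33/16, -2), value = -65/32
Edge 9: B (sign +) -> bounds (-65/32, -2), value = -129/64
Game value = -129/64

-129/64


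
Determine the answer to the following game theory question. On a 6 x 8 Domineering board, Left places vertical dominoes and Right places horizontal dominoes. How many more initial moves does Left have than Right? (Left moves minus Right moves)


Board is 6 x 8 (rows x cols).
Left (vertical) placements: (rows-1) * cols = 5 * 8 = 40
Right (horizontal) placements: rows * (cols-1) = 6 * 7 = 42
Advantage = Left - Right = 40 - 42 = -2

-2


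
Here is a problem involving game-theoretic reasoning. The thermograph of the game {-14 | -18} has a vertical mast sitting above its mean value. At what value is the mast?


Game = {-14 | -18}, a switch {a | b} with numbers a > b.
Its thermograph has left wall a - t and right wall b + t, which meet at t = (a - b)/2, where both equal (a + b)/2. So the mast (mean value) is at (a + b)/2.
Mean = (-14 + (-18))/2 = -32/2 = -16

-16


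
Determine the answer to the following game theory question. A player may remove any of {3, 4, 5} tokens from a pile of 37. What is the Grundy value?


The subtraction set is S = {3, 4, 5}.
G(k) = mex{ G(k - s) : s in S, s <= k }. We compute iteratively: G(0) = 0.
G(1) = mex({}) = 0
G(2) = mex({}) = 0
G(3) = mex({0}) = 1
G(4) = mex({0}) = 1
G(5) = mex({0}) = 1
G(6) = mex({0, 1}) = 2
G(7) = mex({0, 1}) = 2
G(8) = mex({1}) = 0
G(9) = mex({1, 2}) = 0
G(10) = mex({1, 2}) = 0
G(11) = mex({0, 2}) = 1
G(12) = mex({0, 2}) = 1
Observe that G(8)..G(12) = 0, 0, 0, 1, 1 repeats G(0)..G(4) = 0, 0, 0, 1, 1.
For k >= max(S) = 5, G(k) is determined by the previous 5 values G(k-5)..G(k-1); a window of 5 consecutive values has recurred shifted by 8, so by induction G(k + 8) = G(k) for all k >= 0: the sequence is periodic from the start with period 8.
One period: G(0..7) = 0, 0, 0, 1, 1, 1, 2, 2.
37 mod 8 = 5, so G(37) = G(5) = 1.

1


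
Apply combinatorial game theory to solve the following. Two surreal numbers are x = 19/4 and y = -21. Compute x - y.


x = 19/4, y = -21
Converting to common denominator: 4
x = 19/4, y = -84/4
x - y = 19/4 - -21 = 103/4

103/4


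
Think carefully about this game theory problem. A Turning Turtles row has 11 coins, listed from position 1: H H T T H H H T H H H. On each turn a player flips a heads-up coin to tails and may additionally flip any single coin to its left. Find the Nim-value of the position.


Coins: H H T T H H H T H H H
Key fact: a single head at position k behaves exactly like a Nim heap of size k (turning it to T and optionally flipping a coin at j < k corresponds to moving the heap from k to j, or to 0), and heads combine as a disjunctive sum (two heads at the same place would cancel, matching j XOR j = 0). So the Nim-value is the XOR of the 1-indexed positions of the heads.
Face-up positions (1-indexed): [1, 2, 5, 6, 7, 9, 10, 11]
XOR 0 with 1: 0 XOR 1 = 1
XOR 1 with 2: 1 XOR 2 = 3
XOR 3 with 5: 3 XOR 5 = 6
XOR 6 with 6: 6 XOR 6 = 0
XOR 0 with 7: 0 XOR 7 = 7
XOR 7 with 9: 7 XOR 9 = 14
XOR 14 with 10: 14 XOR 10 = 4
XOR 4 with 11: 4 XOR 11 = 15
Nim-value = 15

15


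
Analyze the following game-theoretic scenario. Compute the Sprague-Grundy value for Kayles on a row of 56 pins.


Kayles: a move removes 1 or 2 adjacent pins from a contiguous row.
Removing pins from a row of k leaves two independent rows (a, b) with a + b = k - 1 (one pin) or a + b = k - 2 (two pins); an end removal gives a = 0.
By Sprague-Grundy, G(k) = mex{ G(a) XOR G(b) } over all these splits. G(0) = 0.
G(1): splits (0,0):0^0=0 -> mex({0}) = 1
G(2): splits (0,1):0^1=1 (0,0):0^0=0 -> mex({0, 1}) = 2
G(3): splits (0,2):0^2=2 (1,1):1^1=0 (0,1):0^1=1 -> mex({0, 1, 2}) = 3
G(4): splits (0,3):0^3=3 (1,2):1^2=3 (0,2):0^2=2 (1,1):1^1=0 -> mex({0, 2, 3}) = 1
G(5): splits (0,4):0^1=1 (1,3):1^3=2 (2,2):2^2=0 (0,3):0^3=3 (1,2):1^2=3 -> mex({0, 1, 2, 3}) = 4
G(6) = mex({0, 1, 2, 4}) = 3
G(7) = mex({0, 1, 3, 4, 5}) = 2
G(8) = mex({0, 2, 3, 5, 6}) = 1
G(9) = mex({0, 1, 2, 3, 6, 7}) = 4
G(10) = mex({0, 1, 3, 4, 5, 7}) = 2
G(11) = mex({0, 1, 2, 3, 4, 5}) = 6
G(12) = mex({0, 1, 2, 3, 5, 6, 7}) = 4
G(13) = mex({0, 2, 3, 4, 6, 7}) = 1
G(14) = mex({0, 1, 4, 5, 6, 7}) = 2
G(15) = mex({0, 1, 2, 3, 4, 5, 6}) = 7
G(16) = mex({0, 2, 3, 5, 6, 7}) = 1
G(17) = mex({0, 1, 2, 3, 5, 6, 7}) = 4
G(18) = mex({0, 1, 2, 4, 5, 6}) = 3
G(19) = mex({0, 1, 3, 4, 5, 7}) = 2
G(20) = mex({0, 2, 3, 4, 5, 6, 7}) = 1
G(21) = mex({0, 1, 2, 3, 5, 6, 7}) = 4
G(22) = mex({0, 1, 2, 3, 4, 5, 7}) = 6
G(23) = mex({0, 1, 2, 3, 4, 5, 6}) = 7
G(24) = mex({0, 1, 2, 3, 5, 6, 7}) = 4
G(25) = mex({0, 2, 3, 4, 6, 7}) = 1
G(26) = mex({0, 1, 3, 4, 5, 6, 7}) = 2
G(27) = mex({0, 1, 2, 3, 4, 5, 6, 7}) = 8
G(28) = mex({0, 1, 2, 3, 4, 6, 7, 8}) = 5
G(29) = mex({0, 1, 2, 3, 5, 6, 7, 8, 9}) = 4
G(30) = mex({0, 1, 2, 3, 4, 5, 6, 9, 10}) = 7
G(31) = mex({0, 1, 3, 4, 5, 7, 10, 11}) = 2
G(32) = mex({0, 2, 3, 4, 5, 6, 7, 9, 11}) = 1
G(33) = mex({0, 1, 2, 3, 4, 5, 6, 7, 9, 12}) = 8
G(34) = mex({0, 1, 2, 3, 4, 5, 7, 8, 11, 12}) = 6
G(35) = mex({0, 1, 2, 3, 4, 5, 6, 8, 9, 10, 11}) = 7
G(36) = mex({0, 1, 2, 3, 5, 6, 7, 9, 10}) = 4
G(37) = mex({0, 2, 3, 4, 6, 7, 9, 10, 11, 12}) = 1
G(38) = mex({0, 1, 3, 4, 5, 6, 7, 9, 10, 11, 12}) = 2
G(39) = mex({0, 1, 2, 4, 5, 6, 7, 9, 10, 12, 14}) = 3
G(40) = mex({0, 2, 3, 4, 6, 7, 11, 12, 14}) = 1
G(41) = mex({0, 1, 2, 3, 5, 6, 7, 9, 10, 11, 12}) = 4
G(42) = mex({0, 1, 2, 3, 4, 5, 6, 9, 10}) = 7
G(43) = mex({0, 1, 3, 4, 5, 7, 9, 10, 12, 15}) = 2
G(44) = mex({0, 2, 3, 4, 5, 6, 7, 9, 10, 12, 15}) = 1
G(45) = mex({0, 1, 2, 3, 4, 5, 6, 7, 9, 10, 12, 14}) = 8
G(46) = mex({0, 1, 3, 4, 5, 7, 8, 11, 12, 14}) = 2
G(47) = mex({0, 1, 2, 3, 4, 5, 6, 8, 9, 10, 11, 12}) = 7
G(48) = mex({0, 1, 2, 3, 5, 6, 7, 9, 10}) = 4
G(49) = mex({0, 2, 3, 4, 6, 7, 9, 10, 11, 12, 15}) = 1
G(50) = mex({0, 1, 4, 5, 6, 7, 9, 11, 12, 14, 15}) = 2
G(51) = mex({0, 1, 2, 3, 4, 5, 6, 7, 9, 12, 14, 15}) = 8
G(52) = mex({0, 2, 3, 4, 5, 6, 7, 8, 11, 12, 15}) = 1
G(53) = mex({0, 1, 2, 3, 5, 6, 7, 8, 9, 10, 11, 12}) = 4
G(54) = mex({0, 1, 2, 3, 4, 5, 6, 9, 10}) = 7
G(55) = mex({0, 1, 3, 4, 5, 7, 9, 10, 11, 12}) = 2
G(56) = mex({0, 2, 3, 4, 5, 6, 7, 9, 10, 11, 12, 13, 14}) = 1
Therefore G(56) = 1.

1


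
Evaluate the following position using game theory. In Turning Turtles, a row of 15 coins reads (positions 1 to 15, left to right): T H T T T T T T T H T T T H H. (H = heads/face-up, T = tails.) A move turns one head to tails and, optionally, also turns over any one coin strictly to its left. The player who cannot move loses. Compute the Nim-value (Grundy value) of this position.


Coins: T H T T T T T T T H T T T H H
Key fact: a single head at position k behaves exactly like a Nim heap of size k (turning it to T and optionally flipping a coin at j < k corresponds to moving the heap from k to j, or to 0), and heads combine as a disjunctive sum (two heads at the same place would cancel, matching j XOR j = 0). So the Nim-value is the XOR of the 1-indexed positions of the heads.
Face-up positions (1-indexed): [2, 10, 14, 15]
XOR 0 with 2: 0 XOR 2 = 2
XOR 2 with 10: 2 XOR 10 = 8
XOR 8 with 14: 8 XOR 14 = 6
XOR 6 with 15: 6 XOR 15 = 9
Nim-value = 9

9


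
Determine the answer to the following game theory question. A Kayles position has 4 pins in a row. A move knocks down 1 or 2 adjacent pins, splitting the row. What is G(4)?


Kayles: a move removes 1 or 2 adjacent pins from a contiguous row.
Removing pins from a row of k leaves two independent rows (a, b) with a + b = k - 1 (one pin) or a + b = k - 2 (two pins); an end removal gives a = 0.
By Sprague-Grundy, G(k) = mex{ G(a) XOR G(b) } over all these splits. G(0) = 0.
G(1): splits (0,0):0^0=0 -> mex({0}) = 1
G(2): splits (0,1):0^1=1 (0,0):0^0=0 -> mex({0, 1}) = 2
G(3): splits (0,2):0^2=2 (1,1):1^1=0 (0,1):0^1=1 -> mex({0, 1, 2}) = 3
G(4): splits (0,3):0^3=3 (1,2):1^2=3 (0,2):0^2=2 (1,1):1^1=0 -> mex({0, 2, 3}) = 1
Therefore G(4) = 1.

1


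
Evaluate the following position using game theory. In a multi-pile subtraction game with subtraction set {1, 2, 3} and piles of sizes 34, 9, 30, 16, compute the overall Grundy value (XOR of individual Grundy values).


Subtraction set: {1, 2, 3}
For this subtraction set, G(n) = n mod 4 (period = max + 1 = 4).
Pile 1 (size 34): G(34) = 34 mod 4 = 2
Pile 2 (size 9): G(9) = 9 mod 4 = 1
Pile 3 (size 30): G(30) = 30 mod 4 = 2
Pile 4 (size 16): G(16) = 16 mod 4 = 0
Total Grundy value = XOR of all: 2 XOR 1 XOR 2 XOR 0 = 1

1


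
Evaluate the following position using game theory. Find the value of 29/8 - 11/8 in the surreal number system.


x = 29/8, y = 11/8
Converting to common denominator: 8
x = 29/8, y = 11/8
x - y = 29/8 - 11/8 = 9/4

9/4


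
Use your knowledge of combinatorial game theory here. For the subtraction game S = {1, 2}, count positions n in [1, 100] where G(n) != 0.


Subtraction set S = {1, 2}, so G(n) = n mod 3.
G(n) = 0 when n is a multiple of 3.
Multiples of 3 in [1, 100]: 33
N-positions (nonzero Grundy) = 100 - 33 = 67

67


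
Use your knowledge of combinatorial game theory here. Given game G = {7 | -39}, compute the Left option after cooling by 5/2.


Original game: {7 | -39} (a switch {a | b} with a > b).
Cooling by t (for t below the temperature (a - b)/2 = 23) taxes each move by t: {a | b} cooled by t is {a - t | b + t}.
Cooling amount: t = 5/2
Cooled Left option: 7 - 5/2 = 9/2
Cooled Right option: -39 + 5/2 = -73/2
Cooled game: {9/2 | -73/2}
Left option = 9/2

9/2


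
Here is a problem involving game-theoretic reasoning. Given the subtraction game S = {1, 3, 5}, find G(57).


The subtraction set is S = {1, 3, 5}.
G(k) = mex{ G(k - s) : s in S, s <= k }. We compute iteratively: G(0) = 0.
G(1) = mex({0}) = 1
G(2) = mex({1}) = 0
G(3) = mex({0}) = 1
G(4) = mex({1}) = 0
G(5) = mex({0}) = 1
G(6) = mex({1}) = 0
Observe that G(2)..G(6) = 0, 1, 0, 1, 0 repeats G(0)..G(4) = 0, 1, 0, 1, 0.
For k >= max(S) = 5, G(k) is determined by the previous 5 values G(k-5)..G(k-1); a window of 5 consecutive values has recurred shifted by 2, so by induction G(k + 2) = G(k) for all k >= 0: the sequence is periodic from the start with period 2.
One period: G(0..1) = 0, 1.
57 mod 2 = 1, so G(57) = G(1) = 1.

1


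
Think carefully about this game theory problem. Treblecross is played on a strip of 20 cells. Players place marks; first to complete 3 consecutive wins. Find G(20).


Treblecross: place X on empty cells; 3-in-a-row wins.
Playing within two cells of an existing X lets the opponent win at once, so sensible play treats the cells i-2..i+2 around each X as dead. The player left with no safe cell loses, so this is a normal-play take-away game on strips of safe cells.
Placing X at cell i (0-indexed) of a strip of k safe cells leaves independent strips of sizes max(0, i-2) and max(0, k-i-3). Hence G(k) = mex{ G(max(0,i-2)) XOR G(max(0,k-i-3)) : 0 <= i < k }, with G(0) = 0.
G(1): splits (0,0):0^0=0 -> mex({0}) = 1
G(2): splits (0,0):0^0=0 -> mex({0}) = 1
G(3): splits (0,0):0^0=0 -> mex({0}) = 1
G(4): splits (0,1):0^1=1 (0,0):0^0=0 -> mex({0, 1}) = 2
G(5): splits (0,2):0^1=1 (0,1):0^1=1 (0,0):0^0=0 -> mex({0, 1}) = 2
G(6) = mex({1}) = 0
G(7) = mex({0, 1, 2}) = 3
G(8) = mex({0, 1, 2}) = 3
G(9) = mex({0, 2}) = 1
G(10) = mex({0, 2, 3}) = 1
G(11) = mex({0, 3}) = 1
G(12) = mex({1, 3}) = 0
G(13) = mex({0, 1, 2, 3}) = 4
G(14) = mex({0, 1, 2}) = 3
G(15) = mex({0, 1, 2}) = 3
G(16) = mex({0, 1, 2, 4}) = 3
G(17) = mex({0, 1, 3, 4}) = 2
G(18) = mex({0, 1, 3, 4}) = 2
G(19) = mex({0, 1, 3, 5}) = 2
G(20) = mex({0, 1, 2, 3, 5}) = 4
Therefore G(20) = 4.

4


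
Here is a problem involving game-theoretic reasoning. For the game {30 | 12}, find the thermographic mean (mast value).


Game = {30 | 12}, a switch {a | b} with numbers a > b.
Its thermograph has left wall a - t and right wall b + t, which meet at t = (a - b)/2, where both equal (a + b)/2. So the mast (mean value) is at (a + b)/2.
Mean = (30 + (12))/2 = 42/2 = 21

21


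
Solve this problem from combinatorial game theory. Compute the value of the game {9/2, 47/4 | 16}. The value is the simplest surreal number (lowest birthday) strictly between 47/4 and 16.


Left options: {9/2, 47/4}, max = 47/4
Right options: {16}, min = 16
All options are numbers and max(Left) < min(Right), so by the simplicity theorem the value is the simplest (earliest-born) number strictly between 47/4 and 16.
Integers 12 through 15 all lie strictly between 47/4 and 16.
Among integers, the simplest (lowest birthday = smallest |n|; 0 is born on day 0, +-n on day n) is 12.
No non-integer in the interval can be simpler: if x is a non-integer in the interval, then floor(x) or ceil(x) also lies in the interval (the interval contains an integer), and both are proper prefixes of x's sign expansion, i.e. born earlier. So the game value is 12.
Game value = 12

12


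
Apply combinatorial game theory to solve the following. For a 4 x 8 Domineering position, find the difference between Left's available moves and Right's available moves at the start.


Board is 4 x 8 (rows x cols).
Left (vertical) placements: (rows-1) * cols = 3 * 8 = 24
Right (horizontal) placements: rows * (cols-1) = 4 * 7 = 28
Advantage = Left - Right = 24 - 28 = -4

-4


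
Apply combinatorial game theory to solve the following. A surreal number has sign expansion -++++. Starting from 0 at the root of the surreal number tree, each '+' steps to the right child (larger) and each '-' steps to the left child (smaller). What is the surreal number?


Sign expansion: -++++
Rule: track bounds (lo, hi), initially (-inf, +inf). On '+', the current value becomes lo and we move to the simplest number in (value, hi): value + 1 if hi = +inf, otherwise the midpoint (value + hi)/2. On '-', the current value becomes hi and we move to value - 1 if lo = -inf, otherwise the midpoint (lo + value)/2.
Start at 0.
Step 1: sign = -, move left. Bounds: (-inf, 0). Value = -1
Step 2: sign = +, move right. Bounds: (-1, 0). Value = -1/2
Step 3: sign = +, move right. Bounds: (-1/2, 0). Value = -1/4
Step 4: sign = +, move right. Bounds: (-1/4, 0). Value = -1/8
Step 5: sign = +, move right. Bounds: (-1/8, 0). Value = -1/16
The surreal number with sign expansion -++++ is -1/16.

-1/16


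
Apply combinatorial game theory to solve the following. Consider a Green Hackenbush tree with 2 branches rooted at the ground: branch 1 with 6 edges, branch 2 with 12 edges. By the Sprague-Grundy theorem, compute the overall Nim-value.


The tree has 2 branches from the ground vertex.
In Green Hackenbush, the Nim-value of a simple path of length k is k.
Branch 1: length 6, Nim-value = 6
Branch 2: length 12, Nim-value = 12
Total Nim-value = XOR of all branch values:
0 XOR 6 = 6
6 XOR 12 = 10
Nim-value of the tree = 10

10


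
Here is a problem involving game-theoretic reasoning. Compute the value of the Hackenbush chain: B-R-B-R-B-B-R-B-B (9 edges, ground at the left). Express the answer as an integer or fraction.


Edges (from ground): B-R-B-R-B-B-R-B-B
By Berlekamp's sign-expansion rule, a Blue-Red Hackenbush stalk has the value of the surreal number whose sign sequence is the edge sequence with B -> + and R -> -.
Sign sequence: +-+-++-++
Trace the sign expansion in the surreal number tree, starting from 0:
Edge 1: B (sign +) -> bounds (0, +inf), value = 1
Edge 2: R (sign -) -> bounds (0, 1), value = 1/2
Edge 3: B (sign +) -> bounds (1/2, 1), value = 3/4
Edge 4: R (sign -) -> bounds (1/2, 3/4), value = 5/8
Edge 5: B (sign +) -> bounds (5/8, 3/4), value = 11/16
Edge 6: B (sign +) -> bounds (11/16, 3/4), value = 23/32
Edge 7: R (sign -) -> bounds (11/16, 23/32), value = 45/64
Edge 8: B (sign +) -> bounds (45/64, 23/32), value = 91/128
Edge 9: B (sign +) -> bounds (91/128, 23/32), value = 183/256
Game value = 183/256

183/256


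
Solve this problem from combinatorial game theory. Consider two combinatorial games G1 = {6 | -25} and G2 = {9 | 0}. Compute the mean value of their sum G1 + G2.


G1 = {6 | -25}, G2 = {9 | 0}
Each is a switch {a | b} with numbers a > b; its mean value is (a + b)/2, and mean value is additive over game sums: m(G1 + G2) = m(G1) + m(G2).
Mean of G1 = (6 + (-25))/2 = -19/2 = -19/2
Mean of G2 = (9 + (0))/2 = 9/2 = 9/2
Mean of G1 + G2 = -19/2 + 9/2 = -5

-5


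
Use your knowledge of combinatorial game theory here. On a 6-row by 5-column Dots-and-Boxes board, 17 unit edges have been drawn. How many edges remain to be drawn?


Grid: 6 x 5 boxes, i.e. 7 rows and 6 columns of dots.
Horizontal edges: (rows + 1) * cols = 7 * 5 = 35
Vertical edges: rows * (cols + 1) = 6 * 6 = 36
Total edges: 35 + 36 = 71
Edges drawn: 17
Remaining: 71 - 17 = 54

54


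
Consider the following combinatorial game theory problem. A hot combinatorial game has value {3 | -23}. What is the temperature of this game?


The game is {3 | -23}, a switch {a | b} with numbers a > b.
Cooling {a | b} by t gives {a - t | b + t}, which stops being hot when a - t = b + t, i.e. at t = (a - b)/2. So the temperature of a switch is (a - b)/2.
Temperature = (Left option - Right option) / 2
= (3 - (-23)) / 2
= 26 / 2
= 13

13


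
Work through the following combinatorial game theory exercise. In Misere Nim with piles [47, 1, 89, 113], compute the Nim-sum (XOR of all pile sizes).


We need the XOR (exclusive or) of all pile sizes.
After XOR-ing pile 1 (size 47): 0 XOR 47 = 47
After XOR-ing pile 2 (size 1): 47 XOR 1 = 46
After XOR-ing pile 3 (size 89): 46 XOR 89 = 119
After XOR-ing pile 4 (size 113): 119 XOR 113 = 6
The Nim-value of this position is 6.

6


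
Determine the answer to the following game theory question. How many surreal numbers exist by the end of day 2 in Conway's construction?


Day 0: {|} = 0 is born. Count = 1.
Day n: the number of surreal numbers born by day n is 2^(n+1) - 1.
By day 0: 2^1 - 1 = 1
By day 1: 2^2 - 1 = 3
By day 2: 2^3 - 1 = 7
By day 2: 7 surreal numbers.

7


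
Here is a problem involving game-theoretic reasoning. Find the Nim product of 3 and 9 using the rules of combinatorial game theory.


Nim multiplication is bilinear over XOR: (u XOR v) * w = (u*w) XOR (v*w).
So we split each operand into its bit components and XOR the pairwise Nim products.
3 = 1 + 2 (as XOR of powers of 2).
9 = 1 + 8 (as XOR of powers of 2).
Using the standard Nim-product table on single bits:
  2*2 = 3,   2*4 = 8,   2*8 = 12,
  4*4 = 6,   4*8 = 11,  8*8 = 13,
and  1*x = x (identity), k*l = l*k (commutative).
Pairwise Nim products:
  1 * 1 = 1
  1 * 8 = 8
  2 * 1 = 2
  2 * 8 = 12
XOR them: 1 XOR 8 XOR 2 XOR 12 = 7.
Result: 3 * 9 = 7 (in Nim).

7


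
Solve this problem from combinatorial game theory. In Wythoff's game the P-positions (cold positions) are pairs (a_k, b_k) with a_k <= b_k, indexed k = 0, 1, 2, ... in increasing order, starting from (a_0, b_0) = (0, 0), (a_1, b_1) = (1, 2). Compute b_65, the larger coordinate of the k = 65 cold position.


By Wythoff's theorem, a_k = floor(k * phi) and b_k = floor(k * phi^2) = a_k + k, where phi = (1 + sqrt(5))/2 is the golden ratio.
phi = (1 + sqrt(5))/2 = 1.618034
phi^2 = phi + 1 = 2.618034
k = 65
k * phi^2 = 65 * 2.618034 = 170.172209
b_65 = floor(k * phi^2) = 170 (check: a_65 + k = 105 + 65 = 170)

170


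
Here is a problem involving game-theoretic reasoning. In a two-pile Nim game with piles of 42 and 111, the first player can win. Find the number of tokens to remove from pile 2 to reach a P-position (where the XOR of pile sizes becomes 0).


Piles: 42 and 111
Current XOR: 42 XOR 111 = 69 (non-zero, so this is an N-position).
To make the XOR zero, we need to find a move that balances the piles.
For pile 2 (size 111): target = 111 XOR 69 = 42
We reduce pile 2 from 111 to 42.
Tokens removed: 111 - 42 = 69
Verification: 42 XOR 42 = 0

69


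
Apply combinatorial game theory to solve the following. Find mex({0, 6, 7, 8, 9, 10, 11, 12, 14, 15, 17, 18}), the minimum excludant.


Set = {0, 6, 7, 8, 9, 10, 11, 12, 14, 15, 17, 18}
0 is in the set.
1 is NOT in the set. This is the mex.
mex = 1

1


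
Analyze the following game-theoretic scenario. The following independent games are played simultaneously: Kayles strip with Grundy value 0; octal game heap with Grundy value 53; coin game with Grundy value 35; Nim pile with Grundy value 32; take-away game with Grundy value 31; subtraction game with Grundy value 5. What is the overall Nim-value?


By the Sprague-Grundy theorem, the Grundy value of a sum of games is the XOR of individual Grundy values.
Kayles strip: Grundy value = 0. Running XOR: 0 XOR 0 = 0
octal game heap: Grundy value = 53. Running XOR: 0 XOR 53 = 53
coin game: Grundy value = 35. Running XOR: 53 XOR 35 = 22
Nim pile: Grundy value = 32. Running XOR: 22 XOR 32 = 54
take-away game: Grundy value = 31. Running XOR: 54 XOR 31 = 41
subtraction game: Grundy value = 5. Running XOR: 41 XOR 5 = 44
The combined Grundy value is 44.

44


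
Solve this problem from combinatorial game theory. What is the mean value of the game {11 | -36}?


Game = {11 | -36}, a switch {a | b} with numbers a > b.
Its thermograph has left wall a - t and right wall b + t, which meet at t = (a - b)/2, where both equal (a + b)/2. So the mast (mean value) is at (a + b)/2.
Mean = (11 + (-36))/2 = -25/2 = -25/2

-25/2


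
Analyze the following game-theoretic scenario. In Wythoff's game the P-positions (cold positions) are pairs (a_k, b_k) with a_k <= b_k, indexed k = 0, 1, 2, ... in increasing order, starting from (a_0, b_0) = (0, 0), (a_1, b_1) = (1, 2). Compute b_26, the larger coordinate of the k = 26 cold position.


By Wythoff's theorem, a_k = floor(k * phi) and b_k = floor(k * phi^2) = a_k + k, where phi = (1 + sqrt(5))/2 is the golden ratio.
phi = (1 + sqrt(5))/2 = 1.618034
phi^2 = phi + 1 = 2.618034
k = 26
k * phi^2 = 26 * 2.618034 = 68.068884
b_26 = floor(k * phi^2) = 68 (check: a_26 + k = 42 + 26 = 68)

68


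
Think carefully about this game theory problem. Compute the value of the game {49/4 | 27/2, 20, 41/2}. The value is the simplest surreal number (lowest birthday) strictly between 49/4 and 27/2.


Left options: {49/4}, max = 49/4
Right options: {27/2, 20, 41/2}, min = 27/2
All options are numbers and max(Left) < min(Right), so by the simplicity theorem the value is the simplest (earliest-born) number strictly between 49/4 and 27/2.
The only integer strictly between 49/4 and 27/2 is 13.
No non-integer in the interval can be simpler: if x is a non-integer in the interval, then floor(x) or ceil(x) also lies in the interval (the interval contains an integer), and both are proper prefixes of x's sign expansion, i.e. born earlier. So the game value is 13.
Game value = 13

13


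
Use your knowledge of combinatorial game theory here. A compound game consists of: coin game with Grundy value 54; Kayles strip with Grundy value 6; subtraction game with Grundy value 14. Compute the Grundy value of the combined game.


By the Sprague-Grundy theorem, the Grundy value of a sum of games is the XOR of individual Grundy values.
coin game: Grundy value = 54. Running XOR: 0 XOR 54 = 54
Kayles strip: Grundy value = 6. Running XOR: 54 XOR 6 = 48
subtraction game: Grundy value = 14. Running XOR: 48 XOR 14 = 62
The combined Grundy value is 62.

62


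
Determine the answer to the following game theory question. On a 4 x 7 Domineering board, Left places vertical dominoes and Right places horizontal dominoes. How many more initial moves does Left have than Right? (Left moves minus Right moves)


Board is 4 x 7 (rows x cols).
Left (vertical) placements: (rows-1) * cols = 3 * 7 = 21
Right (horizontal) placements: rows * (cols-1) = 4 * 6 = 24
Advantage = Left - Right = 21 - 24 = -3

-3


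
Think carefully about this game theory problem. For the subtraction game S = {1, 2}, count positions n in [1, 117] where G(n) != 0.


Subtraction set S = {1, 2}, so G(n) = n mod 3.
G(n) = 0 when n is a multiple of 3.
Multiples of 3 in [1, 117]: 39
N-positions (nonzero Grundy) = 117 - 39 = 78

78


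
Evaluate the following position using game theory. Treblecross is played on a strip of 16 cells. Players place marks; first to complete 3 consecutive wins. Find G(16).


Treblecross: place X on empty cells; 3-in-a-row wins.
Playing within two cells of an existing X lets the opponent win at once, so sensible play treats the cells i-2..i+2 around each X as dead. The player left with no safe cell loses, so this is a normal-play take-away game on strips of safe cells.
Placing X at cell i (0-indexed) of a strip of k safe cells leaves independent strips of sizes max(0, i-2) and max(0, k-i-3). Hence G(k) = mex{ G(max(0,i-2)) XOR G(max(0,k-i-3)) : 0 <= i < k }, with G(0) = 0.
G(1): splits (0,0):0^0=0 -> mex({0}) = 1
G(2): splits (0,0):0^0=0 -> mex({0}) = 1
G(3): splits (0,0):0^0=0 -> mex({0}) = 1
G(4): splits (0,1):0^1=1 (0,0):0^0=0 -> mex({0, 1}) = 2
G(5): splits (0,2):0^1=1 (0,1):0^1=1 (0,0):0^0=0 -> mex({0, 1}) = 2
G(6) = mex({1}) = 0
G(7) = mex({0, 1, 2}) = 3
G(8) = mex({0, 1, 2}) = 3
G(9) = mex({0, 2}) = 1
G(10) = mex({0, 2, 3}) = 1
G(11) = mex({0, 3}) = 1
G(12) = mex({1, 3}) = 0
G(13) = mex({0, 1, 2, 3}) = 4
G(14) = mex({0, 1, 2}) = 3
G(15) = mex({0, 1, 2}) = 3
G(16) = mex({0, 1, 2, 4}) = 3
Therefore G(16) = 3.

3


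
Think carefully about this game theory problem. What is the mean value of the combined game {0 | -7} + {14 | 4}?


G1 = {0 | -7}, G2 = {14 | 4}
Each is a switch {a | b} with numbers a > b; its mean value is (a + b)/2, and mean value is additive over game sums: m(G1 + G2) = m(G1) + m(G2).
Mean of G1 = (0 + (-7))/2 = -7/2 = -7/2
Mean of G2 = (14 + (4))/2 = 18/2 = 9
Mean of G1 + G2 = -7/2 + 9 = 11/2

11/2


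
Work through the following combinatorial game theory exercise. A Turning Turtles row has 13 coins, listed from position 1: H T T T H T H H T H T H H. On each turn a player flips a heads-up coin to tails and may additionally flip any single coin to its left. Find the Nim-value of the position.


Coins: H T T T H T H H T H T H H
Key fact: a single head at position k behaves exactly like a Nim heap of size k (turning it to T and optionally flipping a coin at j < k corresponds to moving the heap from k to j, or to 0), and heads combine as a disjunctive sum (two heads at the same place would cancel, matching j XOR j = 0). So the Nim-value is the XOR of the 1-indexed positions of the heads.
Face-up positions (1-indexed): [1, 5, 7, 8, 10, 12, 13]
XOR 0 with 1: 0 XOR 1 = 1
XOR 1 with 5: 1 XOR 5 = 4
XOR 4 with 7: 4 XOR 7 = 3
XOR 3 with 8: 3 XOR 8 = 11
XOR 11 with 10: 11 XOR 10 = 1
XOR 1 with 12: 1 XOR 12 = 13
XOR 13 with 13: 13 XOR 13 = 0
Nim-value = 0

0


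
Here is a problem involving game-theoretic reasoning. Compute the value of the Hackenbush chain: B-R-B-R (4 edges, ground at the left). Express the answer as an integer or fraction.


Edges (from ground): B-R-B-R
By Berlekamp's sign-expansion rule, a Blue-Red Hackenbush stalk has the value of the surreal number whose sign sequence is the edge sequence with B -> + and R -> -.
Sign sequence: +-+-
Trace the sign expansion in the surreal number tree, starting from 0:
Edge 1: B (sign +) -> bounds (0, +inf), value = 1
Edge 2: R (sign -) -> bounds (0, 1), value = 1/2
Edge 3: B (sign +) -> bounds (1/2, 1), value = 3/4
Edge 4: R (sign -) -> bounds (1/2, 3/4), value = 5/8
Game value = 5/8

5/8


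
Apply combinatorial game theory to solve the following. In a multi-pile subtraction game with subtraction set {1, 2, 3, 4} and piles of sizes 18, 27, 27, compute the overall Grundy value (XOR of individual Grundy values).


Subtraction set: {1, 2, 3, 4}
For this subtraction set, G(n) = n mod 5 (period = max + 1 = 5).
Pile 1 (size 18): G(18) = 18 mod 5 = 3
Pile 2 (size 27): G(27) = 27 mod 5 = 2
Pile 3 (size 27): G(27) = 27 mod 5 = 2
Total Grundy value = XOR of all: 3 XOR 2 XOR 2 = 3

3


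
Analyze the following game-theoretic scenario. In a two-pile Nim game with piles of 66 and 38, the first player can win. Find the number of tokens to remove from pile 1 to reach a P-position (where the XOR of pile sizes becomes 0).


Piles: 66 and 38
Current XOR: 66 XOR 38 = 100 (non-zero, so this is an N-position).
To make the XOR zero, we need to find a move that balances the piles.
For pile 1 (size 66): target = 66 XOR 100 = 38
We reduce pile 1 from 66 to 38.
Tokens removed: 66 - 38 = 28
Verification: 38 XOR 38 = 0

28


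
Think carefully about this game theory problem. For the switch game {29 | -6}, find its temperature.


The game is {29 | -6}, a switch {a | b} with numbers a > b.
Cooling {a | b} by t gives {a - t | b + t}, which stops being hot when a - t = b + t, i.e. at t = (a - b)/2. So the temperature of a switch is (a - b)/2.
Temperature = (Left option - Right option) / 2
= (29 - (-6)) / 2
= 35 / 2
= 35/2

35/2


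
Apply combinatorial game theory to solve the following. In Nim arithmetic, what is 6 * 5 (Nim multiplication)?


Nim multiplication is bilinear over XOR: (u XOR v) * w = (u*w) XOR (v*w).
So we split each operand into its bit components and XOR the pairwise Nim products.
6 = 2 + 4 (as XOR of powers of 2).
5 = 1 + 4 (as XOR of powers of 2).
Using the standard Nim-product table on single bits:
  2*2 = 3,   2*4 = 8,   2*8 = 12,
  4*4 = 6,   4*8 = 11,  8*8 = 13,
and  1*x = x (identity), k*l = l*k (commutative).
Pairwise Nim products:
  2 * 1 = 2
  2 * 4 = 8
  4 * 1 = 4
  4 * 4 = 6
XOR them: 2 XOR 8 XOR 4 XOR 6 = 8.
Result: 6 * 5 = 8 (in Nim).

8


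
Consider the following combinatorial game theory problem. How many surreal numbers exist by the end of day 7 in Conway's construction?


Day 0: {|} = 0 is born. Count = 1.
Day n: the number of surreal numbers born by day n is 2^(n+1) - 1.
By day 0: 2^1 - 1 = 1
By day 1: 2^2 - 1 = 3
By day 2: 2^3 - 1 = 7
By day 3: 2^4 - 1 = 15
By day 4: 2^5 - 1 = 31
By day 5: 2^6 - 1 = 63
By day 6: 2^7 - 1 = 127
By day 7: 2^8 - 1 = 255
By day 7: 255 surreal numbers.

255


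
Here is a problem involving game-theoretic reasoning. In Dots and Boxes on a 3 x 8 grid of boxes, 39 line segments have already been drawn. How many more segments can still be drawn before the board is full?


Grid: 3 x 8 boxes, i.e. 4 rows and 9 columns of dots.
Horizontal edges: (rows + 1) * cols = 4 * 8 = 32
Vertical edges: rows * (cols + 1) = 3 * 9 = 27
Total edges: 32 + 27 = 59
Edges drawn: 39
Remaining: 59 - 39 = 20

20


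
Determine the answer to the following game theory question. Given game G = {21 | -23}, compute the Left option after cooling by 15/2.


Original game: {21 | -23} (a switch {a | b} with a > b).
Cooling by t (for t below the temperature (a - b)/2 = 22) taxes each move by t: {a | b} cooled by t is {a - t | b + t}.
Cooling amount: t = 15/2
Cooled Left option: 21 - 15/2 = 27/2
Cooled Right option: -23 + 15/2 = -31/2
Cooled game: {27/2 | -31/2}
Left option = 27/2

27/2


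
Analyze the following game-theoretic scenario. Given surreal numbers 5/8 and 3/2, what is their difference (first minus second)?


x = 5/8, y = 3/2
Converting to common denominator: 8
x = 5/8, y = 12/8
x - y = 5/8 - 3/2 = -7/8

-7/8


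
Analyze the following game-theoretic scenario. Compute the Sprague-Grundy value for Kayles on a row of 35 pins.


Kayles: a move removes 1 or 2 adjacent pins from a contiguous row.
Removing pins from a row of k leaves two independent rows (a, b) with a + b = k - 1 (one pin) or a + b = k - 2 (two pins); an end removal gives a = 0.
By Sprague-Grundy, G(k) = mex{ G(a) XOR G(b) } over all these splits. G(0) = 0.
G(1): splits (0,0):0^0=0 -> mex({0}) = 1
G(2): splits (0,1):0^1=1 (0,0):0^0=0 -> mex({0, 1}) = 2
G(3): splits (0,2):0^2=2 (1,1):1^1=0 (0,1):0^1=1 -> mex({0, 1, 2}) = 3
G(4): splits (0,3):0^3=3 (1,2):1^2=3 (0,2):0^2=2 (1,1):1^1=0 -> mex({0, 2, 3}) = 1
G(5): splits (0,4):0^1=1 (1,3):1^3=2 (2,2):2^2=0 (0,3):0^3=3 (1,2):1^2=3 -> mex({0, 1, 2, 3}) = 4
G(6) = mex({0, 1, 2, 4}) = 3
G(7) = mex({0, 1, 3, 4, 5}) = 2
G(8) = mex({0, 2, 3, 5, 6}) = 1
G(9) = mex({0, 1, 2, 3, 6, 7}) = 4
G(10) = mex({0, 1, 3, 4, 5, 7}) = 2
G(11) = mex({0, 1, 2, 3, 4, 5}) = 6
G(12) = mex({0, 1, 2, 3, 5, 6, 7}) = 4
G(13) = mex({0, 2, 3, 4, 6, 7}) = 1
G(14) = mex({0, 1, 4, 5, 6, 7}) = 2
G(15) = mex({0, 1, 2, 3, 4, 5, 6}) = 7
G(16) = mex({0, 2, 3, 5, 6, 7}) = 1
G(17) = mex({0, 1, 2, 3, 5, 6, 7}) = 4
G(18) = mex({0, 1, 2, 4, 5, 6}) = 3
G(19) = mex({0, 1, 3, 4, 5, 7}) = 2
G(20) = mex({0, 2, 3, 4, 5, 6, 7}) = 1
G(21) = mex({0, 1, 2, 3, 5, 6, 7}) = 4
G(22) = mex({0, 1, 2, 3, 4, 5, 7}) = 6
G(23) = mex({0, 1, 2, 3, 4, 5, 6}) = 7
G(24) = mex({0, 1, 2, 3, 5, 6, 7}) = 4
G(25) = mex({0, 2, 3, 4, 6, 7}) = 1
G(26) = mex({0, 1, 3, 4, 5, 6, 7}) = 2
G(27) = mex({0, 1, 2, 3, 4, 5, 6, 7}) = 8
G(28) = mex({0, 1, 2, 3, 4, 6, 7, 8}) = 5
G(29) = mex({0, 1, 2, 3, 5, 6, 7, 8, 9}) = 4
G(30) = mex({0, 1, 2, 3, 4, 5, 6, 9, 10}) = 7
G(31) = mex({0, 1, 3, 4, 5, 7, 10, 11}) = 2
G(32) = mex({0, 2, 3, 4, 5, 6, 7, 9, 11}) = 1
G(33) = mex({0, 1, 2, 3, 4, 5, 6, 7, 9, 12}) = 8
G(34) = mex({0, 1, 2, 3, 4, 5, 7, 8, 11, 12}) = 6
G(35) = mex({0, 1, 2, 3, 4, 5, 6, 8, 9, 10, 11}) = 7
Therefore G(35) = 7.

7


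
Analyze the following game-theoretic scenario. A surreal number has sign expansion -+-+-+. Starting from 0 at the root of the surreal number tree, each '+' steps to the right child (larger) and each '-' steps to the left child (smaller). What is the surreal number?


Sign expansion: -+-+-+
Rule: track bounds (lo, hi), initially (-inf, +inf). On '+', the current value becomes lo and we move to the simplest number in (value, hi): value + 1 if hi = +inf, otherwise the midpoint (value + hi)/2. On '-', the current value becomes hi and we move to value - 1 if lo = -inf, otherwise the midpoint (lo + value)/2.
Start at 0.
Step 1: sign = -, move left. Bounds: (-inf, 0). Value = -1
Step 2: sign = +, move right. Bounds: (-1, 0). Value = -1/2
Step 3: sign = -, move left. Bounds: (-1, -1/2). Value = -3/4
Step 4: sign = +, move right. Bounds: (-3/4, -1/2). Value = -5/8
Step 5: sign = -, move left. Bounds: (-3/4, -5/8). Value = -11/16
Step 6: sign = +, move right. Bounds: (-11/16, -5/8). Value = -21/32
The surreal number with sign expansion -+-+-+ is -21/32.

-21/32


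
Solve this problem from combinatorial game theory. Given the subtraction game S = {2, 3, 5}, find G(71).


The subtraction set is S = {2, 3, 5}.
G(k) = mex{ G(k - s) : s in S, s <= k }. We compute iteratively: G(0) = 0.
G(1) = mex({}) = 0
G(2) = mex({0}) = 1
G(3) = mex({0}) = 1
G(4) = mex({0, 1}) = 2
G(5) = mex({0, 1}) = 2
G(6) = mex({0, 1, 2}) = 3
G(7) = mex({1, 2}) = 0
G(8) = mex({1, 2, 3}) = 0
G(9) = mex({0, 2, 3}) = 1
G(10) = mex({0, 2}) = 1
G(11) = mex({0, 1, 3}) = 2
Observe that G(7)..G(11) = 0, 0, 1, 1, 2 repeats G(0)..G(4) = 0, 0, 1, 1, 2.
For k >= max(S) = 5, G(k) is determined by the previous 5 values G(k-5)..G(k-1); a window of 5 consecutive values has recurred shifted by 7, so by induction G(k + 7) = G(k) for all k >= 0: the sequence is periodic from the start with period 7.
One period: G(0..6) = 0, 0, 1, 1, 2, 2, 3.
71 mod 7 = 1, so G(71) = G(1) = 0.

0


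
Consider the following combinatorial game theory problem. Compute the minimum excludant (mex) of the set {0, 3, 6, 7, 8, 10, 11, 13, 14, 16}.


Set = {0, 3, 6, 7, 8, 10, 11, 13, 14, 16}
0 is in the set.
1 is NOT in the set. This is the mex.
mex = 1

1


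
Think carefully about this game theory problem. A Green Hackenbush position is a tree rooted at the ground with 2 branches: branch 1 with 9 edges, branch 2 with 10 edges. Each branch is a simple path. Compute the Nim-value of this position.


The tree has 2 branches from the ground vertex.
In Green Hackenbush, the Nim-value of a simple path of length k is k.
Branch 1: length 9, Nim-value = 9
Branch 2: length 10, Nim-value = 10
Total Nim-value = XOR of all branch values:
0 XOR 9 = 9
9 XOR 10 = 3
Nim-value of the tree = 3

3


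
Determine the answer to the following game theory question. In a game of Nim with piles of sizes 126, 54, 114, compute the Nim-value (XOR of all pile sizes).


We need the XOR (exclusive or) of all pile sizes.
After XOR-ing pile 1 (size 126): 0 XOR 126 = 126
After XOR-ing pile 2 (size 54): 126 XOR 54 = 72
After XOR-ing pile 3 (size 114): 72 XOR 114 = 58
The Nim-value of this position is 58.

58


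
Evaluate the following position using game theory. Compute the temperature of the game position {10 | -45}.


The game is {10 | -45}, a switch {a | b} with numbers a > b.
Cooling {a | b} by t gives {a - t | b + t}, which stops being hot when a - t = b + t, i.e. at t = (a - b)/2. So the temperature of a switch is (a - b)/2.
Temperature = (Left option - Right option) / 2
= (10 - (-45)) / 2
= 55 / 2
= 55/2

55/2


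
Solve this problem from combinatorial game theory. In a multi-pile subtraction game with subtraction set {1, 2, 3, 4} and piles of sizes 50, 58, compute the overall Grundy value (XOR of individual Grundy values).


Subtraction set: {1, 2, 3, 4}
For this subtraction set, G(n) = n mod 5 (period = max + 1 = 5).
Pile 1 (size 50): G(50) = 50 mod 5 = 0
Pile 2 (size 58): G(58) = 58 mod 5 = 3
Total Grundy value = XOR of all: 0 XOR 3 = 3

3


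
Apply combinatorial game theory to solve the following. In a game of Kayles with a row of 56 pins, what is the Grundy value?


Kayles: a move removes 1 or 2 adjacent pins from a contiguous row.
Removing pins from a row of k leaves two independent rows (a, b) with a + b = k - 1 (one pin) or a + b = k - 2 (two pins); an end removal gives a = 0.
By Sprague-Grundy, G(k) = mex{ G(a) XOR G(b) } over all these splits. G(0) = 0.
G(1): splits (0,0):0^0=0 -> mex({0}) = 1
G(2): splits (0,1):0^1=1 (0,0):0^0=0 -> mex({0, 1}) = 2
G(3): splits (0,2):0^2=2 (1,1):1^1=0 (0,1):0^1=1 -> mex({0, 1, 2}) = 3
G(4): splits (0,3):0^3=3 (1,2):1^2=3 (0,2):0^2=2 (1,1):1^1=0 -> mex({0, 2, 3}) = 1
G(5): splits (0,4):0^1=1 (1,3):1^3=2 (2,2):2^2=0 (0,3):0^3=3 (1,2):1^2=3 -> mex({0, 1, 2, 3}) = 4
G(6) = mex({0, 1, 2, 4}) = 3
G(7) = mex({0, 1, 3, 4, 5}) = 2
G(8) = mex({0, 2, 3, 5, 6}) = 1
G(9) = mex({0, 1, 2, 3, 6, 7}) = 4
G(10) = mex({0, 1, 3, 4, 5, 7}) = 2
G(11) = mex({0, 1, 2, 3, 4, 5}) = 6
G(12) = mex({0, 1, 2, 3, 5, 6, 7}) = 4
G(13) = mex({0, 2, 3, 4, 6, 7}) = 1
G(14) = mex({0, 1, 4, 5, 6, 7}) = 2
G(15) = mex({0, 1, 2, 3, 4, 5, 6}) = 7
G(16) = mex({0, 2, 3, 5, 6, 7}) = 1
G(17) = mex({0, 1, 2, 3, 5, 6, 7}) = 4
G(18) = mex({0, 1, 2, 4, 5, 6}) = 3
G(19) = mex({0, 1, 3, 4, 5, 7}) = 2
G(20) = mex({0, 2, 3, 4, 5, 6, 7}) = 1
G(21) = mex({0, 1, 2, 3, 5, 6, 7}) = 4
G(22) = mex({0, 1, 2, 3, 4, 5, 7}) = 6
G(23) = mex({0, 1, 2, 3, 4, 5, 6}) = 7
G(24) = mex({0, 1, 2, 3, 5, 6, 7}) = 4
G(25) = mex({0, 2, 3, 4, 6, 7}) = 1
G(26) = mex({0, 1, 3, 4, 5, 6, 7}) = 2
G(27) = mex({0, 1, 2, 3, 4, 5, 6, 7}) = 8
G(28) = mex({0, 1, 2, 3, 4, 6, 7, 8}) = 5
G(29) = mex({0, 1, 2, 3, 5, 6, 7, 8, 9}) = 4
G(30) = mex({0, 1, 2, 3, 4, 5, 6, 9, 10}) = 7
G(31) = mex({0, 1, 3, 4, 5, 7, 10, 11}) = 2
G(32) = mex({0, 2, 3, 4, 5, 6, 7, 9, 11}) = 1
G(33) = mex({0, 1, 2, 3, 4, 5, 6, 7, 9, 12}) = 8
G(34) = mex({0, 1, 2, 3, 4, 5, 7, 8, 11, 12}) = 6
G(35) = mex({0, 1, 2, 3, 4, 5, 6, 8, 9, 10, 11}) = 7
G(36) = mex({0, 1, 2, 3, 5, 6, 7, 9, 10}) = 4
G(37) = mex({0, 2, 3, 4, 6, 7, 9, 10, 11, 12}) = 1
G(38) = mex({0, 1, 3, 4, 5, 6, 7, 9, 10, 11, 12}) = 2
G(39) = mex({0, 1, 2, 4, 5, 6, 7, 9, 10, 12, 14}) = 3
G(40) = mex({0, 2, 3, 4, 6, 7, 11, 12, 14}) = 1
G(41) = mex({0, 1, 2, 3, 5, 6, 7, 9, 10, 11, 12}) = 4
G(42) = mex({0, 1, 2, 3, 4, 5, 6, 9, 10}) = 7
G(43) = mex({0, 1, 3, 4, 5, 7, 9, 10, 12, 15}) = 2
G(44) = mex({0, 2, 3, 4, 5, 6, 7, 9, 10, 12, 15}) = 1
G(45) = mex({0, 1, 2, 3, 4, 5, 6, 7, 9, 10, 12, 14}) = 8
G(46) = mex({0, 1, 3, 4, 5, 7, 8, 11, 12, 14}) = 2
G(47) = mex({0, 1, 2, 3, 4, 5, 6, 8, 9, 10, 11, 12}) = 7
G(48) = mex({0, 1, 2, 3, 5, 6, 7, 9, 10}) = 4
G(49) = mex({0, 2, 3, 4, 6, 7, 9, 10, 11, 12, 15}) = 1
G(50) = mex({0, 1, 4, 5, 6, 7, 9, 11, 12, 14, 15}) = 2
G(51) = mex({0, 1, 2, 3, 4, 5, 6, 7, 9, 12, 14, 15}) = 8
G(52) = mex({0, 2, 3, 4, 5, 6, 7, 8, 11, 12, 15}) = 1
G(53) = mex({0, 1, 2, 3, 5, 6, 7, 8, 9, 10, 11, 12}) = 4
G(54) = mex({0, 1, 2, 3, 4, 5, 6, 9, 10}) = 7
G(55) = mex({0, 1, 3, 4, 5, 7, 9, 10, 11, 12}) = 2
G(56) = mex({0, 2, 3, 4, 5, 6, 7, 9, 10, 11, 12, 13, 14}) = 1
Therefore G(56) = 1.

1
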